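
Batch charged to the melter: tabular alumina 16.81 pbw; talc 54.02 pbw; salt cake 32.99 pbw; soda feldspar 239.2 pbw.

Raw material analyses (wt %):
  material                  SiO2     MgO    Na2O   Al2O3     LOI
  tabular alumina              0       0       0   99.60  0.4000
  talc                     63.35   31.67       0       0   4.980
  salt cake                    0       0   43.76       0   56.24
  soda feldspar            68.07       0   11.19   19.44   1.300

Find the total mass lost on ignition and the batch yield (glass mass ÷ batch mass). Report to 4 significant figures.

LOI loss = 24.42 pbw; glass = 318.6 pbw; yield = 92.88%

Mid-chain values are shown (rounded to four significant figures) between the steps; all internal work keeps full precision at all times; a single rounding finalizes every reported number; derived quantities are carried using the weight values per 318.6 pbw of glass at exact precision (the four compositions, net glass mass, LOI, yield, totals), as given in the problem or the answer.
LOI of each material in turn:
  tabular alumina: 16.81 × 0.004000 = 0.06724 pbw
  talc: 54.02 × 0.04980 = 2.690 pbw
  salt cake: 32.99 × 0.5624 = 18.55 pbw
  soda feldspar: 239.2 × 0.01300 = 3.110 pbw
Total LOI = 24.42 pbw
Glass = batch − LOI = 343.0 − 24.42 = 318.6 pbw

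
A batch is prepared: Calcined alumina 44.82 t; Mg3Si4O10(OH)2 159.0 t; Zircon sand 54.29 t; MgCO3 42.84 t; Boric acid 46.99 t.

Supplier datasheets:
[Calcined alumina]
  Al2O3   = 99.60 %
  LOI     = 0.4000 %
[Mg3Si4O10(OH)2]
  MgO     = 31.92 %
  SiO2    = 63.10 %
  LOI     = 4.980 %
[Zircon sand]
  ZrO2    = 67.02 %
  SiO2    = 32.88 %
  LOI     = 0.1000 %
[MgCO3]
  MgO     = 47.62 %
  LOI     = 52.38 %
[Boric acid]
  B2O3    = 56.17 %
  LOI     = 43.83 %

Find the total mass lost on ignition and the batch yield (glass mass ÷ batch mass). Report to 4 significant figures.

LOI loss = 51.19 t; glass = 296.8 t; yield = 85.29%

The intermediate values are printed (rounded to 4 significant figures) when written out; the working math holds full float precision through every step. Every reported result is rounded a single time — the derived quantities are rebuilt from the weighed amounts on 296.8 t of glass at full float precision (the yield, LOI, the five compositions, glass mass, totals), as written in the problem or the answer.
Per-material ignition loss:
  Calcined alumina: 44.82 × 0.004000 = 0.1793 t
  Mg3Si4O10(OH)2: 159.0 × 0.04980 = 7.918 t
  Zircon sand: 54.29 × 0.001000 = 0.05429 t
  MgCO3: 42.84 × 0.5238 = 22.44 t
  Boric acid: 46.99 × 0.4383 = 20.60 t
Total LOI = 51.19 t
Glass = batch − LOI = 347.9 − 51.19 = 296.8 t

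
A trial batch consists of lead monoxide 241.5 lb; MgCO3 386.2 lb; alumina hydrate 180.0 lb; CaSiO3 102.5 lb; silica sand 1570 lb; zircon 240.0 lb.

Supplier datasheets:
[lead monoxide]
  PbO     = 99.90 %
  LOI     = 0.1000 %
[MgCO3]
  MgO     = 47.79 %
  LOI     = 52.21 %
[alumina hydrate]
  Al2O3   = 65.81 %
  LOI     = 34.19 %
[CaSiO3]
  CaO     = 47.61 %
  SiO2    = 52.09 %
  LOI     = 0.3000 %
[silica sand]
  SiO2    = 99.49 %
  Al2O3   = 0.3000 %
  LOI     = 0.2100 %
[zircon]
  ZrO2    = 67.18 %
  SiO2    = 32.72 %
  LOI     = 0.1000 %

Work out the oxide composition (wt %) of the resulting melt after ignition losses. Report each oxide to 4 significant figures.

In-progress results are displayed (rounded to four significant digits) between the steps. All internal work carries full precision in all steps — each reported figure takes a single rounding — derived quantities (totals, ignition loss, net glass mass, yield, the six compositions) are rebuilt using the weight values for 2453 lb of glass in exact precision as set out in either problem or answer.
Delivered oxide masses:
  ZrO2: 240.0·0.6718 = 161.2 lb
  PbO: 241.5·0.9990 = 241.3 lb
  CaO: 102.5·0.4761 = 48.80 lb
  SiO2: 102.5·0.5209 + 1570·0.9949 + 240.0·0.3272 = 1694 lb
  Al2O3: 180.0·0.6581 + 1570·0.003000 = 123.2 lb
  MgO: 386.2·0.4779 = 184.6 lb
LOI: 241.5·0.001000 + 386.2·0.5221 + 180.0·0.3419 + 102.5·0.003000 + 1570·0.002100 + 240.0·0.001000 = 267.3 lb
batch − LOI leaves glass = 2720 − 267.3 = 2453 lb (equal to the oxide-mass sum)
oxide / glass × 100 gives the wt %

Glass mass = 2453 lb (batch 2720 − LOI 267.3).
Composition: ZrO2 6.573%, PbO 9.835%, CaO 1.989%, SiO2 69.06%, Al2O3 5.021%, MgO 7.524%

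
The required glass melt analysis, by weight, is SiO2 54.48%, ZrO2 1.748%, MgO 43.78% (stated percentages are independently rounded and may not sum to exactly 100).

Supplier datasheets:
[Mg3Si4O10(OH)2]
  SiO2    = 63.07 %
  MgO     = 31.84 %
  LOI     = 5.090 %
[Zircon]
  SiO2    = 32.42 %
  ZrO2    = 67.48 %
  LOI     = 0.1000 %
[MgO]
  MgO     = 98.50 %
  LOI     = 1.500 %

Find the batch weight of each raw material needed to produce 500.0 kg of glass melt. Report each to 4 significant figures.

Batch per 500.0 kg glass melt:
  Mg3Si4O10(OH)2: 425.2 kg
  Zircon: 12.95 kg
  MgO: 84.77 kg
Total batch = 522.9 kg; LOI loss = 22.93 kg; yield = 95.62%

In-progress results are shown, rounded to four significant digits, alongside each step; all internal work keeps full float precision end to end — every reported number is rounded only once. The derived quantities are recomputed from the weighed amounts on 500.0 kg of glass at full precision (the totals, ignition loss, three oxide percentages, net glass mass, the yield) precisely as stated by problem or answer.
Per-oxide target masses for 500.0 kg glass melt:
  SiO2: 54.48% × 500.0 = 272.4 kg
  ZrO2: 1.748% × 500.0 = 8.740 kg
  MgO: 43.78% × 500.0 = 218.9 kg
Oxide-by-oxide audit per the reported batch figures, on the stated basis (sum by sum, the targets are met up to rounding of the answer):
  SiO2: 425.2·0.6307 + 12.95·0.3242 = 272.4 kg (target 272.4 kg)
  ZrO2: 12.95·0.6748 = 8.739 kg (target 8.740 kg)
  MgO: 425.2·0.3184 + 84.77·0.9850 = 218.9 kg (target 218.9 kg)
Consistency of the glass mass: the batch minus its LOI: 500.0 kg (targets for the oxides total 500.0 kg; versus the stated basis of 500.0 kg — any gap is answer rounding).
Total batch = Σ batch = 522.9 kg; loss to ignition Σ batch·LOI = 22.93 kg; the yield ratio, glass ÷ batch: 95.62%.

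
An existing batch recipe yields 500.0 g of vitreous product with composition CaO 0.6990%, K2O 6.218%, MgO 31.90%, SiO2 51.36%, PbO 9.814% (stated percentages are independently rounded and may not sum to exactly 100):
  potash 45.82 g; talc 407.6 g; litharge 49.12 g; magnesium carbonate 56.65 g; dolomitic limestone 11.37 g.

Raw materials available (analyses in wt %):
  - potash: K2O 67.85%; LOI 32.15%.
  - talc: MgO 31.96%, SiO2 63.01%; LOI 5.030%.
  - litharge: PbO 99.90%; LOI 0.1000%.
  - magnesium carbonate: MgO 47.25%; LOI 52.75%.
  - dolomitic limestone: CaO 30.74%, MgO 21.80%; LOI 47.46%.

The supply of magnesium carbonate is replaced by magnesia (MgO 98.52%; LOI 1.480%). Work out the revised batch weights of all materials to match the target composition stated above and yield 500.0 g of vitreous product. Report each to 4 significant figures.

The intermediate values are printed (rounded to 4 significant digits) when written out. The working math carries full float precision at all times; each reported value carries a single rounding. The derived quantities (the yield, the five compositions, glass mass, LOI, totals) are re-derived starting from the weights at 500.0 g of glass in exact precision, as given in the problem or the answer.
Target oxide masses per 500.0 g vitreous product:
  CaO: 0.6990% × 500.0 = 3.495 g
  K2O: 6.218% × 500.0 = 31.09 g
  MgO: 31.90% × 500.0 = 159.5 g
  SiO2: 51.36% × 500.0 = 256.8 g
  PbO: 9.814% × 500.0 = 49.07 g
Balance tally, oxide-wise, from the weights as reported, under the basis named above (delivered sums recover each target within answer rounding):
  CaO: 11.37·0.3074 = 3.495 g (target 3.495 g)
  K2O: 45.82·0.6785 = 31.09 g (target 31.09 g)
  MgO: 407.6·0.3196 + 27.17·0.9852 + 11.37·0.2180 = 159.5 g (target 159.5 g)
  SiO2: 407.6·0.6301 = 256.8 g (target 256.8 g)
  PbO: 49.12·0.9990 = 49.07 g (target 49.07 g)
Glass mass check: total batch − LOI = 500.0 g (the Σ of target masses is 500.0 g; basis as stated: 500.0 g — any gap is answer rounding).
Batch total: Σ batch = 541.1 g; Σ batch·LOI gives LOI loss = 41.08 g; glass ÷ batch gives a yield of 92.41%.

Revised batch per 500.0 g vitreous product:
  potash: 45.82 g
  talc: 407.6 g
  litharge: 49.12 g
  magnesia: 27.17 g
  dolomitic limestone: 11.37 g
Total batch = 541.1 g; LOI loss = 41.08 g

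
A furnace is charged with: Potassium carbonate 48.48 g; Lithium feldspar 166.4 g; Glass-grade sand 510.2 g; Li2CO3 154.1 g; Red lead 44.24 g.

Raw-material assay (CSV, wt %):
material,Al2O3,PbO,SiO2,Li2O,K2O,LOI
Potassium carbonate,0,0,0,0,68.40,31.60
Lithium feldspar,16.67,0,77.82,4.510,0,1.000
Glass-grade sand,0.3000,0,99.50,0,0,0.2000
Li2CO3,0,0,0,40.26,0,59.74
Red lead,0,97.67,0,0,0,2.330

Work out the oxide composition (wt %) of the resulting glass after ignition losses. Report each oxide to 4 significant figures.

Every computation holds exact precision through every step. Working values are shown with 4-significant-digit rounding on the page. A single rounding completes each reported result. The derived quantities (the yield, the five compositions, glass mass, totals, ignition loss) are computed using the weight values on 812.3 g of glass at full precision, as quoted within problem or answer.
Per-oxide mass from batch:
  Al2O3: 166.4·0.1667 + 510.2·0.003000 = 29.27 g
  PbO: 44.24·0.9767 = 43.21 g
  SiO2: 166.4·0.7782 + 510.2·0.9950 = 637.1 g
  Li2O: 166.4·0.04510 + 154.1·0.4026 = 69.55 g
  K2O: 48.48·0.6840 = 33.16 g
LOI: 48.48·0.3160 + 166.4·0.01000 + 510.2·0.002000 + 154.1·0.5974 + 44.24·0.02330 = 111.1 g
Glass mass = batch − LOI = 923.4 − 111.1 = 812.3 g (the oxide masses sum to this)
wt % = 100 × oxide mass / glass mass

Glass mass = 812.3 g (batch 923.4 − LOI 111.1).
Composition: Al2O3 3.603%, PbO 5.319%, SiO2 78.43%, Li2O 8.561%, K2O 4.082%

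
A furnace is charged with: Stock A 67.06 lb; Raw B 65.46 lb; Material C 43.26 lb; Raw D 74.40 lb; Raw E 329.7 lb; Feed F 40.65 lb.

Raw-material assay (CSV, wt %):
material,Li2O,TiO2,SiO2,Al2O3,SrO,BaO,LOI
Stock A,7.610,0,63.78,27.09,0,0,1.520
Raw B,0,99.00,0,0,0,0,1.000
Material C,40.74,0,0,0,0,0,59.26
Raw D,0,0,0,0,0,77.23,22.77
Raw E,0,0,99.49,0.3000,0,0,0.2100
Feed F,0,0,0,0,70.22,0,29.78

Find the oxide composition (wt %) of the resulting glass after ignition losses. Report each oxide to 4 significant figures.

Mid-chain values are displayed, with 4-significant-figure rounding, in the working — all arithmetic holds full float precision at all times. Exactly one rounding lands on each reported figure; all derived quantities (the totals, ignition loss, yield, six oxide percentages, net glass mass) are re-derived from the weighed amounts at 563.5 lb of glass in exact precision, as given in problem or answer.
Per-oxide mass from batch:
  Li2O: 67.06·0.07610 + 43.26·0.4074 = 22.73 lb
  TiO2: 65.46·0.9900 = 64.81 lb
  SiO2: 67.06·0.6378 + 329.7·0.9949 = 370.8 lb
  Al2O3: 67.06·0.2709 + 329.7·0.003000 = 19.16 lb
  SrO: 40.65·0.7022 = 28.54 lb
  BaO: 74.40·0.7723 = 57.46 lb
LOI: 67.06·0.01520 + 65.46·0.01000 + 43.26·0.5926 + 74.40·0.2277 + 329.7·0.002100 + 40.65·0.2978 = 57.05 lb
Resulting glass, batch − LOI: 620.5 − 57.05 = 563.5 lb (the oxide masses sum to this)
each wt % is 100 × oxide ÷ glass

Glass mass = 563.5 lb (batch 620.5 − LOI 57.05).
Composition: Li2O 4.033%, TiO2 11.50%, SiO2 65.80%, Al2O3 3.400%, SrO 5.066%, BaO 10.20%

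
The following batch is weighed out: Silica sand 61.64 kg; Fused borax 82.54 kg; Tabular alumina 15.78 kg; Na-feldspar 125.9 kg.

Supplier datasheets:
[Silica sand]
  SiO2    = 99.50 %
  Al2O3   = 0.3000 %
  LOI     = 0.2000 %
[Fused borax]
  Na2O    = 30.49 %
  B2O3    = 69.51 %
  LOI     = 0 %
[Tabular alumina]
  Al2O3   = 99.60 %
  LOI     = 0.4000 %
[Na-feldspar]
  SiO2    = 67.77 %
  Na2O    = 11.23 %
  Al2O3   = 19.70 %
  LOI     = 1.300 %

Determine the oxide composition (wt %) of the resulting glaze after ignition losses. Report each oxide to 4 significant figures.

Glass mass = 284.0 kg (batch 285.9 − LOI 1.823).
Composition: SiO2 51.63%, Na2O 13.84%, B2O3 20.20%, Al2O3 14.33%

The whole derivation runs at exact precision end to end. Intermediates are printed, rounded to four significant digits, on the page. Every reported number carries a single rounding — all derived quantities, which include totals, LOI, net glass mass, four oxide percentages, yield, are carried in exact precision, as set out in the problem or answer text, starting from the weights per 284.0 kg of glass.
Mass of each oxide from the mix:
  SiO2: 61.64·0.9950 + 125.9·0.6777 = 146.7 kg
  Na2O: 82.54·0.3049 + 125.9·0.1123 = 39.31 kg
  B2O3: 82.54·0.6951 = 57.37 kg
  Al2O3: 61.64·0.003000 + 15.78·0.9960 + 125.9·0.1970 = 40.70 kg
LOI: 61.64·0.002000 + 15.78·0.004000 + 125.9·0.01300 = 1.823 kg
Glass mass = batch − LOI = 285.9 − 1.823 = 284.0 kg (= Σ oxide masses)
wt % = oxide mass / glass mass × 100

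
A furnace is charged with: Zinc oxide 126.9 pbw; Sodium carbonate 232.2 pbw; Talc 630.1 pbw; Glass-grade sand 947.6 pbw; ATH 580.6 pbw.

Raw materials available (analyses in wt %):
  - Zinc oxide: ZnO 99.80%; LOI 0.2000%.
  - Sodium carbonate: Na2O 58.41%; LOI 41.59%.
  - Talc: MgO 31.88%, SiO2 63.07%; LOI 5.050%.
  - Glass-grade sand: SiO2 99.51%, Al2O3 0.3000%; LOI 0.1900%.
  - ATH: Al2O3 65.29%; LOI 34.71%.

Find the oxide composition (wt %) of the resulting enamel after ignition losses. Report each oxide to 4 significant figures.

Glass mass = 2185 pbw (batch 2517 − LOI 332.0).
Composition: MgO 9.192%, ZnO 5.795%, SiO2 61.33%, Na2O 6.206%, Al2O3 17.48%

The whole derivation runs at full float precision through the solve. Intermediates are printed (rounded to four significant figures) at each printed step; a single rounding produces every reported number; all derived quantities, including the five compositions, the totals, the yield, LOI, net glass mass, are rebuilt using the weight values on 2185 pbw of glass at exact precision, precisely as stated by the problem or the answer.
Delivered oxide masses:
  MgO: 630.1·0.3188 = 200.9 pbw
  ZnO: 126.9·0.9980 = 126.6 pbw
  SiO2: 630.1·0.6307 + 947.6·0.9951 = 1340 pbw
  Na2O: 232.2·0.5841 = 135.6 pbw
  Al2O3: 947.6·0.003000 + 580.6·0.6529 = 381.9 pbw
LOI: 126.9·0.002000 + 232.2·0.4159 + 630.1·0.05050 + 947.6·0.001900 + 580.6·0.3471 = 332.0 pbw
Glass = total batch minus LOI = 2517 − 332.0 = 2185 pbw (consistent with Σ oxide mass)
each wt % is 100 × oxide ÷ glass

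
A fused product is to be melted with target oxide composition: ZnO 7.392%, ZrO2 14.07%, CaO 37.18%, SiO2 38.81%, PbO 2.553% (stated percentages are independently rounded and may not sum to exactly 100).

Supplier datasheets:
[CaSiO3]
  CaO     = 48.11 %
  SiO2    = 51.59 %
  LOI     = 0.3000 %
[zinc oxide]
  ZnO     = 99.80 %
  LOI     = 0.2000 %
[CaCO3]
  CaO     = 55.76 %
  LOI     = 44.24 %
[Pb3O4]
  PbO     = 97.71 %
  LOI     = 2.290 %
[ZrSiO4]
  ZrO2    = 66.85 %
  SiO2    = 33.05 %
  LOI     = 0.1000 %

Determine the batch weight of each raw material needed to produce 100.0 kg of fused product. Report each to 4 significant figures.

Batch per 100.0 kg fused product:
  CaSiO3: 61.74 kg
  zinc oxide: 7.407 kg
  CaCO3: 13.41 kg
  Pb3O4: 2.613 kg
  ZrSiO4: 21.05 kg
Total batch = 106.2 kg; LOI loss = 6.214 kg; yield = 94.15%

The whole derivation keeps full float precision at all times — working values are shown with 4-significant-digit rounding within the worked lines; exactly one rounding lands on every reported figure. All derived quantities (the yield, glass mass, five oxide percentages, ignition loss, totals) are carried from the batch weights per 100.0 kg of glass at exact precision, exactly as shown in the problem or answer text.
Target oxide masses per 100.0 kg fused product:
  ZnO: 7.392% × 100.0 = 7.392 kg
  ZrO2: 14.07% × 100.0 = 14.07 kg
  CaO: 37.18% × 100.0 = 37.18 kg
  SiO2: 38.81% × 100.0 = 38.81 kg
  PbO: 2.553% × 100.0 = 2.553 kg
Per-oxide balance check using the reported weights, per the basis as stated (oxide sums agree with the targets exact up to rounding of places):
  ZnO: 7.407·0.9980 = 7.392 kg (target 7.392 kg)
  ZrO2: 21.05·0.6685 = 14.07 kg (target 14.07 kg)
  CaO: 61.74·0.4811 + 13.41·0.5576 = 37.18 kg (target 37.18 kg)
  SiO2: 61.74·0.5159 + 21.05·0.3305 = 38.81 kg (target 38.81 kg)
  PbO: 2.613·0.9771 = 2.553 kg (target 2.553 kg)
Glass-mass closure: batch total minus LOI = 100.0 kg (targets for the oxides total 100.0 kg; stated basis 100.0 kg — a pure rounding effect).
Batch grand total — Σ batch = 106.2 kg; LOI loss = Σ batch·LOI = 6.214 kg; yield = glass ÷ total batch = 94.15%.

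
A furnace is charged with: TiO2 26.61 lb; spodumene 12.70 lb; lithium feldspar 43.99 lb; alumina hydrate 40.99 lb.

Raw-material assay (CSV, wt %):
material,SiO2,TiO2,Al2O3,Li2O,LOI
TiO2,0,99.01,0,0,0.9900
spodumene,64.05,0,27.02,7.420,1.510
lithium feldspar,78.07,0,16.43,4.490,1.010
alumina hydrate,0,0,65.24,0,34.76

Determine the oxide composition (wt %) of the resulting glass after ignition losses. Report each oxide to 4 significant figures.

Glass mass = 109.1 lb (batch 124.3 − LOI 15.15).
Composition: SiO2 38.92%, TiO2 24.14%, Al2O3 34.27%, Li2O 2.673%

The whole derivation runs at full precision in all steps — in-progress results appear (rounded to 4 significant digits) as written — each reported number carries a single rounding; derived quantities, which include the totals, the yield, four oxide percentages, glass mass, ignition loss, are carried at exact precision, exactly as shown in the problem or the answer, starting from the weights per 109.1 lb of glass.
What the batch supplies per oxide:
  SiO2: 12.70·0.6405 + 43.99·0.7807 = 42.48 lb
  TiO2: 26.61·0.9901 = 26.35 lb
  Al2O3: 12.70·0.2702 + 43.99·0.1643 + 40.99·0.6524 = 37.40 lb
  Li2O: 12.70·0.07420 + 43.99·0.04490 = 2.917 lb
LOI: 26.61·0.009900 + 12.70·0.01510 + 43.99·0.01010 + 40.99·0.3476 = 15.15 lb
Net of LOI, the glass mass = 124.3 − 15.15 = 109.1 lb (= the summed oxide contributions)
each wt % is 100 × oxide ÷ glass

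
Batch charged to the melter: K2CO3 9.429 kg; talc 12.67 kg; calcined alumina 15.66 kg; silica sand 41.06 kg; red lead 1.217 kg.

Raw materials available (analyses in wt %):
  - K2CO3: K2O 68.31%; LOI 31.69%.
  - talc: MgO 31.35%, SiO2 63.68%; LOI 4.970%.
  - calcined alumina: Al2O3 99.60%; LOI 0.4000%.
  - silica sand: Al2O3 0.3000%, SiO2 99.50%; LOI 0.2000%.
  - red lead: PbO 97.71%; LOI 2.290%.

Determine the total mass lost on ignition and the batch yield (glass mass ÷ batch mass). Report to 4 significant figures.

The intermediate values are rounded to 4 significant digits when quoted; the whole derivation maintains full precision in all steps; each reported value is rounded only once; derived quantities (the yield, glass mass, totals, the five compositions, ignition loss) are carried using the weight values for 76.25 kg of glass at exact precision as quoted within either problem or answer.
Material-by-material LOI:
  K2CO3: 9.429 × 0.3169 = 2.988 kg
  talc: 12.67 × 0.04970 = 0.6297 kg
  calcined alumina: 15.66 × 0.004000 = 0.06264 kg
  silica sand: 41.06 × 0.002000 = 0.08212 kg
  red lead: 1.217 × 0.02290 = 0.02787 kg
Total LOI = 3.790 kg
Glass = batch − LOI = 80.04 − 3.790 = 76.25 kg

LOI loss = 3.790 kg; glass = 76.25 kg; yield = 95.26%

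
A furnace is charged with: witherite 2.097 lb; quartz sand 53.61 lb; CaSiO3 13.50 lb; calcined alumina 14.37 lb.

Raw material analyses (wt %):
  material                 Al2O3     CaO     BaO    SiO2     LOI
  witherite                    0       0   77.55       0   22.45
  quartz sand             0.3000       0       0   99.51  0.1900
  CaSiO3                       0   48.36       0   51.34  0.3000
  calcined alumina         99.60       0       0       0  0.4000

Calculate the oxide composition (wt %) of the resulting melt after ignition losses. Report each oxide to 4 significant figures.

Glass mass = 82.91 lb (batch 83.58 − LOI 0.6706).
Composition: Al2O3 17.46%, CaO 7.875%, BaO 1.962%, SiO2 72.71%

The whole derivation holds exact precision end to end — values along the way are displayed, rounded to four significant digits, across the worked steps — every reported result includes exactly one rounding — the derived quantities (yield, four oxide percentages, LOI, net glass mass, the totals) are recomputed at full float precision from the batch weights at 82.91 lb of glass precisely as stated by either problem or answer.
Per-oxide mass from batch:
  Al2O3: 53.61·0.003000 + 14.37·0.9960 = 14.47 lb
  CaO: 13.50·0.4836 = 6.529 lb
  BaO: 2.097·0.7755 = 1.626 lb
  SiO2: 53.61·0.9951 + 13.50·0.5134 = 60.28 lb
LOI: 2.097·0.2245 + 53.61·0.001900 + 13.50·0.003000 + 14.37·0.004000 = 0.6706 lb
The glass mass, total less LOI, = 83.58 − 0.6706 = 82.91 lb (matching Σ of the oxides)
wt %: oxide over glass, times 100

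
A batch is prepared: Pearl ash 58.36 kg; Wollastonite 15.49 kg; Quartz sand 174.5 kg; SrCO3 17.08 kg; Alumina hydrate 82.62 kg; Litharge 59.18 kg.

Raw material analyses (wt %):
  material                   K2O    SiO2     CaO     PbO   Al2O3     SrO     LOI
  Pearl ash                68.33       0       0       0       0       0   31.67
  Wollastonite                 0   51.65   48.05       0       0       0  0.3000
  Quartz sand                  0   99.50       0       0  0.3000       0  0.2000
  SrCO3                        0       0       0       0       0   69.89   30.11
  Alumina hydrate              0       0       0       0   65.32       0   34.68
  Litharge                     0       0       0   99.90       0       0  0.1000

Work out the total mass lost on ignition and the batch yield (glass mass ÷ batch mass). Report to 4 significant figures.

The working math carries full float precision end to end — values along the way are printed rounded off to 4 significant digits between the steps — a single rounding completes every reported number. All derived quantities are computed in full float precision (ignition loss, the yield, totals, glass mass, the six compositions) starting from the weights per 354.5 kg of glass as quoted within the problem or answer text.
Per-material ignition loss:
  Pearl ash: 58.36 × 0.3167 = 18.48 kg
  Wollastonite: 15.49 × 0.003000 = 0.04647 kg
  Quartz sand: 174.5 × 0.002000 = 0.3490 kg
  SrCO3: 17.08 × 0.3011 = 5.143 kg
  Alumina hydrate: 82.62 × 0.3468 = 28.65 kg
  Litharge: 59.18 × 0.001000 = 0.05918 kg
Total LOI = 52.73 kg
Glass = batch − LOI = 407.2 − 52.73 = 354.5 kg

LOI loss = 52.73 kg; glass = 354.5 kg; yield = 87.05%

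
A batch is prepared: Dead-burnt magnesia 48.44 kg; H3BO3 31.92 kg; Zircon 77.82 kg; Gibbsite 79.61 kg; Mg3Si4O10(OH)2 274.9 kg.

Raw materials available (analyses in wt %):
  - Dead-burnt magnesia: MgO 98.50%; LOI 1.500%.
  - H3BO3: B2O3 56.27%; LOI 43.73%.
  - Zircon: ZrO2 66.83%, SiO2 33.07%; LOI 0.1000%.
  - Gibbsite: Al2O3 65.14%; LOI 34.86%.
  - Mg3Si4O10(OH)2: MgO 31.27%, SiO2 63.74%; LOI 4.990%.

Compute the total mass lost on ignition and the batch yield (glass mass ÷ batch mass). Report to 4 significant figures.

LOI loss = 56.23 kg; glass = 456.5 kg; yield = 89.03%

Values along the way are printed with 4-significant-figure rounding on the page. Full float precision is carried through every step. A single rounding yields each reported number. Derived quantities (net glass mass, five oxide percentages, LOI, the totals, the yield) are carried using the weight values on 456.5 kg of glass in full precision precisely as stated by the problem or the answer.
Loss on ignition, line by line:
  Dead-burnt magnesia: 48.44 × 0.01500 = 0.7266 kg
  H3BO3: 31.92 × 0.4373 = 13.96 kg
  Zircon: 77.82 × 0.001000 = 0.07782 kg
  Gibbsite: 79.61 × 0.3486 = 27.75 kg
  Mg3Si4O10(OH)2: 274.9 × 0.04990 = 13.72 kg
Total LOI = 56.23 kg
Glass = batch − LOI = 512.7 − 56.23 = 456.5 kg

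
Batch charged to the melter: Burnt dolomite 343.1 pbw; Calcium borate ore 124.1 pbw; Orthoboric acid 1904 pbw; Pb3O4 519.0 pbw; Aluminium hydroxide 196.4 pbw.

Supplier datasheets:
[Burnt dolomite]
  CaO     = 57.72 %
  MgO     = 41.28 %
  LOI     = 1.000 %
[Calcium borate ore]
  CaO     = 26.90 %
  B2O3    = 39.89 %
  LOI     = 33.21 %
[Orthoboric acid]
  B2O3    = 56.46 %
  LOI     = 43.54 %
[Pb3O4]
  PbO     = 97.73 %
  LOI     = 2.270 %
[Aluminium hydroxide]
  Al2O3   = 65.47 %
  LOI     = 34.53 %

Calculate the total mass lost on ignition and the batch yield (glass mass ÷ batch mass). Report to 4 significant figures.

LOI loss = 953.2 pbw; glass = 2133 pbw; yield = 69.12%

Intermediates are displayed, rounded to four significant digits, in the printout; the whole derivation keeps exact precision in all steps; a single rounding yields each reported value — the derived quantities, which include totals, glass mass, the five compositions, yield, ignition loss, are carried in full precision, as given in the problem or the answer, using the weight values per 2133 pbw of glass.
Material-by-material LOI:
  Burnt dolomite: 343.1 × 0.01000 = 3.431 pbw
  Calcium borate ore: 124.1 × 0.3321 = 41.21 pbw
  Orthoboric acid: 1904 × 0.4354 = 829.0 pbw
  Pb3O4: 519.0 × 0.02270 = 11.78 pbw
  Aluminium hydroxide: 196.4 × 0.3453 = 67.82 pbw
Total LOI = 953.2 pbw
Glass = batch − LOI = 3087 − 953.2 = 2133 pbw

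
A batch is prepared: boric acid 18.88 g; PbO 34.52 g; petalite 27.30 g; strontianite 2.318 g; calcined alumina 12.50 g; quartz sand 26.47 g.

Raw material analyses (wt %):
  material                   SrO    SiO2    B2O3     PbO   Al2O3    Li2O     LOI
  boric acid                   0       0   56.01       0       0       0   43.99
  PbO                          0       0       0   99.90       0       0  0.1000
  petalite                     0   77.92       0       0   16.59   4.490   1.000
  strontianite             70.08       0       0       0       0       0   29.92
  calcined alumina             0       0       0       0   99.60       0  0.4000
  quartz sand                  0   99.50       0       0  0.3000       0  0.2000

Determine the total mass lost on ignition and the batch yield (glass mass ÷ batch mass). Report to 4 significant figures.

LOI loss = 9.409 g; glass = 112.6 g; yield = 92.29%

Mid-chain values appear, rounded to four significant figures, in the working. The whole derivation maintains full float precision through the solve; each reported number is rounded a single time. Derived quantities (the yield, net glass mass, six oxide percentages, the totals, ignition loss) are computed in full precision from the batch weights per 112.6 g of glass precisely as stated by question or answer.
Material-by-material LOI:
  boric acid: 18.88 × 0.4399 = 8.305 g
  PbO: 34.52 × 0.001000 = 0.03452 g
  petalite: 27.30 × 0.01000 = 0.2730 g
  strontianite: 2.318 × 0.2992 = 0.6935 g
  calcined alumina: 12.50 × 0.004000 = 0.05000 g
  quartz sand: 26.47 × 0.002000 = 0.05294 g
Total LOI = 9.409 g
Glass = batch − LOI = 122.0 − 9.409 = 112.6 g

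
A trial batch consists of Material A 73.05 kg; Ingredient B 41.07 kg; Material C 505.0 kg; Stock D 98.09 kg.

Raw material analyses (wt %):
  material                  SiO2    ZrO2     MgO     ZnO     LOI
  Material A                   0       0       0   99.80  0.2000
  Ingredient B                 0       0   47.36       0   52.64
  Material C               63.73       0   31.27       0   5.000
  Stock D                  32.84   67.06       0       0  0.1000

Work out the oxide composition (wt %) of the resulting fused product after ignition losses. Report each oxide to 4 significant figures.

Glass mass = 670.1 kg (batch 717.2 − LOI 47.11).
Composition: SiO2 52.84%, ZrO2 9.816%, MgO 26.47%, ZnO 10.88%

All internal work runs at full precision in all steps — rounding to 4 significant figures governs each mid-chain value as printed — a single rounding yields every reported value — the derived quantities (ignition loss, yield, four oxide percentages, the totals, glass mass) are computed from the batch weights on 670.1 kg of glass at full float precision as set out in the problem or answer text.
What the batch supplies per oxide:
  SiO2: 505.0·0.6373 + 98.09·0.3284 = 354.0 kg
  ZrO2: 98.09·0.6706 = 65.78 kg
  MgO: 41.07·0.4736 + 505.0·0.3127 = 177.4 kg
  ZnO: 73.05·0.9980 = 72.90 kg
LOI: 73.05·0.002000 + 41.07·0.5264 + 505.0·0.05000 + 98.09·0.001000 = 47.11 kg
The glass mass, total less LOI, = 717.2 − 47.11 = 670.1 kg (matching Σ of the oxides)
wt %: oxide over glass, times 100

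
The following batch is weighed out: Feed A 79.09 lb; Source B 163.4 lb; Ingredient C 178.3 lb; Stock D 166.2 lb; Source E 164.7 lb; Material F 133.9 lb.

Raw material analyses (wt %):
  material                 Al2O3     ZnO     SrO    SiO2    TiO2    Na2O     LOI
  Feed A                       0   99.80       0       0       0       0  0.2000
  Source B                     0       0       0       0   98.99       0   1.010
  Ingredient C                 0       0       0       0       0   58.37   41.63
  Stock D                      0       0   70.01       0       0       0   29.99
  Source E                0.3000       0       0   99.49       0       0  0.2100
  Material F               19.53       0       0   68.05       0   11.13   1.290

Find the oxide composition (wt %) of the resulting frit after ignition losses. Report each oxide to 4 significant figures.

Intermediates are shown, with 4-significant-figure rounding, within the worked lines. The whole derivation carries exact precision from first step to last — every reported figure takes exactly one rounding. Derived quantities are rebuilt from the batch weights at 757.6 lb of glass at full precision (yield, LOI, net glass mass, six oxide percentages, totals) as they appear in question or answer.
Per-oxide mass from batch:
  Al2O3: 164.7·0.003000 + 133.9·0.1953 = 26.64 lb
  ZnO: 79.09·0.9980 = 78.93 lb
  SrO: 166.2·0.7001 = 116.4 lb
  SiO2: 164.7·0.9949 + 133.9·0.6805 = 255.0 lb
  TiO2: 163.4·0.9899 = 161.7 lb
  Na2O: 178.3·0.5837 + 133.9·0.1113 = 119.0 lb
LOI: 79.09·0.002000 + 163.4·0.01010 + 178.3·0.4163 + 166.2·0.2999 + 164.7·0.002100 + 133.9·0.01290 = 128.0 lb
batch − LOI leaves glass = 885.6 − 128.0 = 757.6 lb (equal to the oxide-mass sum)
wt % = oxide mass / glass mass × 100

Glass mass = 757.6 lb (batch 885.6 − LOI 128.0).
Composition: Al2O3 3.517%, ZnO 10.42%, SrO 15.36%, SiO2 33.65%, TiO2 21.35%, Na2O 15.70%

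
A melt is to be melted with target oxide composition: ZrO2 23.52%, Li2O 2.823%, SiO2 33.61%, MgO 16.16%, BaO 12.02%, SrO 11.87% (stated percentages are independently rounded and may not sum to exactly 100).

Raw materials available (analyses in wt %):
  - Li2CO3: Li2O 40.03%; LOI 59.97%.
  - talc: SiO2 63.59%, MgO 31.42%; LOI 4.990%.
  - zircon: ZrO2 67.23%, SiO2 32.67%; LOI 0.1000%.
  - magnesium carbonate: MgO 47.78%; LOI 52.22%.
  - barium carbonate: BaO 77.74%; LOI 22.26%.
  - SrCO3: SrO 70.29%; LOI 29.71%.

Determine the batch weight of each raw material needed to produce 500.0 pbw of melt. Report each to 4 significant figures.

Mid-chain values are shown (rounded to four significant figures) when written out. The working math runs at exact precision from first step to last — a single rounding completes each reported figure; the derived quantities are re-derived starting from the weights for 500.0 pbw of glass in full precision (net glass mass, the six compositions, LOI, the yield, the totals) as written in question or answer.
Oxide-by-oxide targets in 500.0 pbw melt:
  ZrO2: 23.52% × 500.0 = 117.6 pbw
  Li2O: 2.823% × 500.0 = 14.12 pbw
  SiO2: 33.61% × 500.0 = 168.0 pbw
  MgO: 16.16% × 500.0 = 80.80 pbw
  BaO: 12.02% × 500.0 = 60.10 pbw
  SrO: 11.87% × 500.0 = 59.35 pbw
Mass-balance tally per oxide from the weights as reported, relative to the basis at hand (sum by sum, the targets are met net of answer rounding effects):
  ZrO2: 174.9·0.6723 = 117.6 pbw (target 117.6 pbw)
  Li2O: 35.26·0.4003 = 14.11 pbw (target 14.12 pbw)
  SiO2: 174.4·0.6359 + 174.9·0.3267 = 168.0 pbw (target 168.0 pbw)
  MgO: 174.4·0.3142 + 54.42·0.4778 = 80.80 pbw (target 80.80 pbw)
  BaO: 77.31·0.7774 = 60.10 pbw (target 60.10 pbw)
  SrO: 84.44·0.7029 = 59.35 pbw (target 59.35 pbw)
Auditing the glass mass value: total batch − LOI = 500.0 pbw (targets for the oxides total 500.0 pbw; versus the stated basis of 500.0 pbw — a pure rounding effect).
Summing the batch: Σ batch = 600.7 pbw; LOI removed, Σ of batch·LOI: 100.7 pbw; glass ÷ batch gives a yield of 83.23%.

Batch per 500.0 pbw melt:
  Li2CO3: 35.26 pbw
  talc: 174.4 pbw
  zircon: 174.9 pbw
  magnesium carbonate: 54.42 pbw
  barium carbonate: 77.31 pbw
  SrCO3: 84.44 pbw
Total batch = 600.7 pbw; LOI loss = 100.7 pbw; yield = 83.23%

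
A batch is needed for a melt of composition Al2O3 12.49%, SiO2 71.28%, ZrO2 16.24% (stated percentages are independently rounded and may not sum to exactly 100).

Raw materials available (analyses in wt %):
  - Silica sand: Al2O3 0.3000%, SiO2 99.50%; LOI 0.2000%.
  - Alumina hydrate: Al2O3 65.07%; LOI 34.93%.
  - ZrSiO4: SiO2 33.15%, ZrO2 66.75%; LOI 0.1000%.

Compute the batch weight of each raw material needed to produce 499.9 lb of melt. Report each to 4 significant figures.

Batch per 499.9 lb melt:
  Silica sand: 317.6 lb
  Alumina hydrate: 94.49 lb
  ZrSiO4: 121.6 lb
Total batch = 533.7 lb; LOI loss = 33.76 lb; yield = 93.67%

Rounding to four significant digits applies to every in-between result as displayed; full float precision is kept from first step to last; every reported number is rounded just once — the derived quantities (yield, totals, LOI, the three compositions, net glass mass) are carried from the weighed amounts on 499.9 lb of glass in exact precision as set out in the question or the answer.
Target masses of each oxide per 499.9 lb melt:
  Al2O3: 12.49% × 499.9 = 62.44 lb
  SiO2: 71.28% × 499.9 = 356.3 lb
  ZrO2: 16.24% × 499.9 = 81.18 lb
Mass-balance tally per oxide from the weights as reported, relative to the basis at hand (summed amounts equal target values modulo rounding of the values):
  Al2O3: 317.6·0.003000 + 94.49·0.6507 = 62.44 lb (target 62.44 lb)
  SiO2: 317.6·0.9950 + 121.6·0.3315 = 356.3 lb (target 356.3 lb)
  ZrO2: 121.6·0.6675 = 81.17 lb (target 81.18 lb)
Auditing the glass mass value: Σ batch − LOI loss = 499.9 lb (summing oxide targets gives 499.9 lb; the stated basis being 499.9 lb — rounding explains the deltas).
Batch grand total — Σ batch = 533.7 lb; LOI loss = Σ batch·LOI = 33.76 lb; as yield: glass ÷ batch → 93.67%.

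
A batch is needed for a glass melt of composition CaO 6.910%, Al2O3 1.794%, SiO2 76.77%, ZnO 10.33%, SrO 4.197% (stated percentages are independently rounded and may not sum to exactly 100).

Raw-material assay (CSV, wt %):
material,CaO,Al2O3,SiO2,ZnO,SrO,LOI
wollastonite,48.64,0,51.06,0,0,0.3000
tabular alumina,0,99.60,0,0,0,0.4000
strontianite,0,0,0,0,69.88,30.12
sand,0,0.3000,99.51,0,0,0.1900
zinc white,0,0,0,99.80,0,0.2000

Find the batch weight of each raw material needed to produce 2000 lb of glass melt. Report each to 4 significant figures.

Every computation carries full precision through every step. Working values are printed rounded off to 4 significant digits between the steps; each reported number is rounded only once. Derived quantities, including glass mass, LOI, totals, five oxide percentages, yield, are re-derived from the weighed amounts for 2000 lb of glass at full float precision as given in the problem or the answer.
Per-oxide target masses for 2000 lb glass melt:
  CaO: 6.910% × 2000 = 138.2 lb
  Al2O3: 1.794% × 2000 = 35.88 lb
  SiO2: 76.77% × 2000 = 1535 lb
  ZnO: 10.33% × 2000 = 206.6 lb
  SrO: 4.197% × 2000 = 83.94 lb
Sums-versus-targets review with the batch weights as given, for the quoted basis mass (sum by sum, the targets are met within answer rounding):
  CaO: 284.1·0.4864 = 138.2 lb (target 138.2 lb)
  Al2O3: 31.82·0.9960 + 1397·0.003000 = 35.88 lb (target 35.88 lb)
  SiO2: 284.1·0.5106 + 1397·0.9951 = 1535 lb (target 1535 lb)
  ZnO: 207.0·0.9980 = 206.6 lb (target 206.6 lb)
  SrO: 120.1·0.6988 = 83.93 lb (target 83.94 lb)
The glass-mass cross-check: total charge less LOI = 2000 lb (the targets, summed, come to 2000 lb; against the stated basis, 2000 lb — a pure rounding effect).
Total batch = Σ batch = 2040 lb; ignition loss, Σ(batch × LOI) = 40.22 lb; as yield: glass ÷ batch → 98.03%.

Batch per 2000 lb glass melt:
  wollastonite: 284.1 lb
  tabular alumina: 31.82 lb
  strontianite: 120.1 lb
  sand: 1397 lb
  zinc white: 207.0 lb
Total batch = 2040 lb; LOI loss = 40.22 lb; yield = 98.03%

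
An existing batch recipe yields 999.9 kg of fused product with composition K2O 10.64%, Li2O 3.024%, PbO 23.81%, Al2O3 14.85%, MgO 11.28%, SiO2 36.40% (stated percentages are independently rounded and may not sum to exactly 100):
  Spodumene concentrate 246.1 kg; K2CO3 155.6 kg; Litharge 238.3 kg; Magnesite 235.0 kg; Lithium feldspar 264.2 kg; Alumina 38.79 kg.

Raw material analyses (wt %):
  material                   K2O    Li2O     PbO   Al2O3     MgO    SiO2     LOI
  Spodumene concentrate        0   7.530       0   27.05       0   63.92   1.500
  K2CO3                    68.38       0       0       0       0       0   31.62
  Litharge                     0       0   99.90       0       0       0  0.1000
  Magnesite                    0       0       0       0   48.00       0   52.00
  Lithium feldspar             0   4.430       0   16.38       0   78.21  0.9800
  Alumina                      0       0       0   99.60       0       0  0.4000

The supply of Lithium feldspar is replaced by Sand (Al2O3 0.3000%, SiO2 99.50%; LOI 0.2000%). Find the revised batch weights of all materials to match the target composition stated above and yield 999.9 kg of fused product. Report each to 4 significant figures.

Each numeric step carries exact precision at all times; in-progress results are printed rounded to four significant digits as written — exactly one rounding lands on each reported result; derived quantities are computed from the batch weights at 999.9 kg of glass in exact precision (the yield, the totals, six oxide percentages, net glass mass, LOI) as set out in either problem or answer.
Oxide mass targets, per 999.9 kg fused product:
  K2O: 10.64% × 999.9 = 106.4 kg
  Li2O: 3.024% × 999.9 = 30.24 kg
  PbO: 23.81% × 999.9 = 238.1 kg
  Al2O3: 14.85% × 999.9 = 148.5 kg
  MgO: 11.28% × 999.9 = 112.8 kg
  SiO2: 36.40% × 999.9 = 364.0 kg
Mass-balance tally per oxide on the weights just shown, under the basis named above (sums match the target masses up to rounding of the answer):
  K2O: 155.6·0.6838 = 106.4 kg (target 106.4 kg)
  Li2O: 401.6·0.07530 = 30.24 kg (target 30.24 kg)
  PbO: 238.3·0.9990 = 238.1 kg (target 238.1 kg)
  Al2O3: 401.6·0.2705 + 107.8·0.003000 + 39.70·0.9960 = 148.5 kg (target 148.5 kg)
  MgO: 235.0·0.4800 = 112.8 kg (target 112.8 kg)
  SiO2: 401.6·0.6392 + 107.8·0.9950 = 364.0 kg (target 364.0 kg)
The glass-mass cross-check: total batch − LOI = 1000 kg (the Σ of target masses is 999.9 kg; basis as stated: 999.9 kg — gaps are rounding artifacts).
Batch grand total — Σ batch = 1178 kg; loss to ignition Σ batch·LOI = 178.0 kg; glass ÷ batch gives a yield of 84.89%.

Revised batch per 999.9 kg fused product:
  Spodumene concentrate: 401.6 kg
  K2CO3: 155.6 kg
  Litharge: 238.3 kg
  Magnesite: 235.0 kg
  Sand: 107.8 kg
  Alumina: 39.70 kg
Total batch = 1178 kg; LOI loss = 178.0 kg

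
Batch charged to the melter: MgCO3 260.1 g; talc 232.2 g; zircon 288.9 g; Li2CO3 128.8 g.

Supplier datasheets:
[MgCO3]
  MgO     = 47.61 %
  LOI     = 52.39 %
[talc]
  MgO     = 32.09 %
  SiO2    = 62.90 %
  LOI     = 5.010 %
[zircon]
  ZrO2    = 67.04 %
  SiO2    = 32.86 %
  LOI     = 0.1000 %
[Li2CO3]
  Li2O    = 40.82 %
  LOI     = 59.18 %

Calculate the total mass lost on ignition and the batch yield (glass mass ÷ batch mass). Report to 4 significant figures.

LOI loss = 224.4 g; glass = 685.6 g; yield = 75.34%

Each numeric step runs at full float precision from start to finish. Values along the way appear, with 4-significant-figure rounding, at each printed step. Every reported figure is rounded once only — derived quantities (four oxide percentages, the totals, LOI, the yield, net glass mass) are re-derived at exact precision from the weighed amounts at 685.6 g of glass as set out in the problem or the answer.
Each material's LOI contribution:
  MgCO3: 260.1 × 0.5239 = 136.3 g
  talc: 232.2 × 0.05010 = 11.63 g
  zircon: 288.9 × 0.001000 = 0.2889 g
  Li2CO3: 128.8 × 0.5918 = 76.22 g
Total LOI = 224.4 g
Glass = batch − LOI = 910.0 − 224.4 = 685.6 g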